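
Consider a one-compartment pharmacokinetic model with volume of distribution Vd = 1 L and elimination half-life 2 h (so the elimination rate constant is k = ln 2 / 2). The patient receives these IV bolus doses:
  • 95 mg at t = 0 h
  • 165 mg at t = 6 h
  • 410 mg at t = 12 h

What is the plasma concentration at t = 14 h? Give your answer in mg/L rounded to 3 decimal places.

k = ln 2 / 2 = 0.34657 per h
Dose 1 (95 mg at t=0 h): 95·exp(−0.34657·14) = 0.742 mg/L
Dose 2 (165 mg at t=6 h): 165·exp(−0.34657·8) = 10.312 mg/L
Dose 3 (410 mg at t=12 h): 410·exp(−0.34657·2) = 205.000 mg/L
C(14) = 0.742 + 10.312 + 205.000 = 216.055 mg/L

216.055 mg/L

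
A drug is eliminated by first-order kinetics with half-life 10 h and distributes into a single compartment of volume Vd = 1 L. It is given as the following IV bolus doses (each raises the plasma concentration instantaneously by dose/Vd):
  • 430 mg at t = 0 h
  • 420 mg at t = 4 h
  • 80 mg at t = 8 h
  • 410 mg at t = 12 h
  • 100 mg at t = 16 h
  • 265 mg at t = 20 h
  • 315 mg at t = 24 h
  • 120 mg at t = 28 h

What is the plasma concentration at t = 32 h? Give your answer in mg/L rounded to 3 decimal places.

k = ln 2 / 10 = 0.06931 per h
Dose 1 (430 mg at t=0 h): 430·exp(−0.06931·32) = 46.792 mg/L
Dose 2 (420 mg at t=4 h): 420·exp(−0.06931·28) = 60.307 mg/L
Dose 3 (80 mg at t=8 h): 80·exp(−0.06931·24) = 15.157 mg/L
Dose 4 (410 mg at t=12 h): 410·exp(−0.06931·20) = 102.500 mg/L
Dose 5 (100 mg at t=16 h): 100·exp(−0.06931·16) = 32.988 mg/L
Dose 6 (265 mg at t=20 h): 265·exp(−0.06931·12) = 115.348 mg/L
Dose 7 (315 mg at t=24 h): 315·exp(−0.06931·8) = 180.920 mg/L
Dose 8 (120 mg at t=28 h): 120·exp(−0.06931·4) = 90.943 mg/L
C(32) = 46.792 + 60.307 + 15.157 + 102.500 + 32.988 + 115.348 + 180.920 + 90.943 = 644.955 mg/L

644.955 mg/L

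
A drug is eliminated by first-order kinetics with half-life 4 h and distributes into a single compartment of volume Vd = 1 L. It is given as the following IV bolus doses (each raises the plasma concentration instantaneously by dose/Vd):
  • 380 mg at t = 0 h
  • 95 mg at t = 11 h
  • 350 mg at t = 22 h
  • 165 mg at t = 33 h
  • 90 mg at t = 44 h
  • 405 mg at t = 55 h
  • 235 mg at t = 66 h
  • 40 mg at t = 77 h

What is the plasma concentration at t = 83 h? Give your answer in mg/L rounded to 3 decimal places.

k = ln 2 / 4 = 0.17329 per h
Dose 1 (380 mg at t=0 h): 380·exp(−0.17329·83) = 0.000 mg/L
Dose 2 (95 mg at t=11 h): 95·exp(−0.17329·72) = 0.000 mg/L
Dose 3 (350 mg at t=22 h): 350·exp(−0.17329·61) = 0.009 mg/L
Dose 4 (165 mg at t=33 h): 165·exp(−0.17329·50) = 0.028 mg/L
Dose 5 (90 mg at t=44 h): 90·exp(−0.17329·39) = 0.105 mg/L
Dose 6 (405 mg at t=55 h): 405·exp(−0.17329·28) = 3.164 mg/L
Dose 7 (235 mg at t=66 h): 235·exp(−0.17329·17) = 12.351 mg/L
Dose 8 (40 mg at t=77 h): 40·exp(−0.17329·6) = 14.142 mg/L
C(83) = 0.000 + 0.000 + 0.009 + 0.028 + 0.105 + 3.164 + 12.351 + 14.142 = 29.799 mg/L

29.799 mg/L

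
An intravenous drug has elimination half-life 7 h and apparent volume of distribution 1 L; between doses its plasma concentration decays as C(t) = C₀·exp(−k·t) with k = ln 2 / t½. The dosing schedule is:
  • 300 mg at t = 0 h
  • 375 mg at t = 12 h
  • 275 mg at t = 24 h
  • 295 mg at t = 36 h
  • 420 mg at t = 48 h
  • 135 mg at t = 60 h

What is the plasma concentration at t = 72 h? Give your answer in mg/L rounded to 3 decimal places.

k = ln 2 / 7 = 0.09902 per h
Dose 1 (300 mg at t=0 h): 300·exp(−0.09902·72) = 0.240 mg/L
Dose 2 (375 mg at t=12 h): 375·exp(−0.09902·60) = 0.986 mg/L
Dose 3 (275 mg at t=24 h): 275·exp(−0.09902·48) = 2.372 mg/L
Dose 4 (295 mg at t=36 h): 295·exp(−0.09902·36) = 8.350 mg/L
Dose 5 (420 mg at t=48 h): 420·exp(−0.09902·24) = 39.007 mg/L
Dose 6 (135 mg at t=60 h): 135·exp(−0.09902·12) = 41.142 mg/L
C(72) = 0.240 + 0.986 + 2.372 + 8.350 + 39.007 + 41.142 = 92.097 mg/L

92.097 mg/L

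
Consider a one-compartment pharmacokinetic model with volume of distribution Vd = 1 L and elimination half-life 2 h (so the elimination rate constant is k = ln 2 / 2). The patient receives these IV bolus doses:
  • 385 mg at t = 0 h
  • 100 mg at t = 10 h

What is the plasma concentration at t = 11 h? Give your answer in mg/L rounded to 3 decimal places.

k = ln 2 / 2 = 0.34657 per h
Dose 1 (385 mg at t=0 h): 385·exp(−0.34657·11) = 8.507 mg/L
Dose 2 (100 mg at t=10 h): 100·exp(−0.34657·1) = 70.711 mg/L
C(11) = 8.507 + 70.711 = 79.218 mg/L

79.218 mg/L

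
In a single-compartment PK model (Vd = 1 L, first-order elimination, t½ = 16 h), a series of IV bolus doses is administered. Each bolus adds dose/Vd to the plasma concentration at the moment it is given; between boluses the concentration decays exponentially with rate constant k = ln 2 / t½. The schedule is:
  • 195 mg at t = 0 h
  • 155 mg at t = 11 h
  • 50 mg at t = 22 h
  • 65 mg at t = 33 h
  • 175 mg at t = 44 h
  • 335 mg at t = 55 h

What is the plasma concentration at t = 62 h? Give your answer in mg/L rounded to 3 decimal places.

385.255 mg/L

k = ln 2 / 16 = 0.04332 per h
Dose 1 (195 mg at t=0 h): 195·exp(−0.04332·62) = 13.291 mg/L
Dose 2 (155 mg at t=11 h): 155·exp(−0.04332·51) = 17.014 mg/L
Dose 3 (50 mg at t=22 h): 50·exp(−0.04332·40) = 8.839 mg/L
Dose 4 (65 mg at t=33 h): 65·exp(−0.04332·29) = 18.505 mg/L
Dose 5 (175 mg at t=44 h): 175·exp(−0.04332·18) = 80.238 mg/L
Dose 6 (335 mg at t=55 h): 335·exp(−0.04332·7) = 247.368 mg/L
C(62) = 13.291 + 17.014 + 8.839 + 18.505 + 80.238 + 247.368 = 385.255 mg/L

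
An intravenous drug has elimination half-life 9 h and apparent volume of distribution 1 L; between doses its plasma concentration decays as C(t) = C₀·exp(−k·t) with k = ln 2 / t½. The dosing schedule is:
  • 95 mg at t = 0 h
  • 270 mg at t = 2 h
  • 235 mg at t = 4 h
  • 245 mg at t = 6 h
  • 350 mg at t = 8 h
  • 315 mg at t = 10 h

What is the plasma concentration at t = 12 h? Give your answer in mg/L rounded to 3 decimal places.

971.177 mg/L

k = ln 2 / 9 = 0.07702 per h
Dose 1 (95 mg at t=0 h): 95·exp(−0.07702·12) = 37.701 mg/L
Dose 2 (270 mg at t=2 h): 270·exp(−0.07702·10) = 124.993 mg/L
Dose 3 (235 mg at t=4 h): 235·exp(−0.07702·8) = 126.907 mg/L
Dose 4 (245 mg at t=6 h): 245·exp(−0.07702·6) = 154.340 mg/L
Dose 5 (350 mg at t=8 h): 350·exp(−0.07702·4) = 257.204 mg/L
Dose 6 (315 mg at t=10 h): 315·exp(−0.07702·2) = 270.032 mg/L
C(12) = 37.701 + 124.993 + 126.907 + 154.340 + 257.204 + 270.032 = 971.177 mg/L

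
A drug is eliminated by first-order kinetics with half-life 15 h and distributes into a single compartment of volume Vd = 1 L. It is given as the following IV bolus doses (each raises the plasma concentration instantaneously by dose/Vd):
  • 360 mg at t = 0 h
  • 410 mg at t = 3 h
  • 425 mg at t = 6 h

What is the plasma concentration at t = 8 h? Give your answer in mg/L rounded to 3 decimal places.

961.644 mg/L

k = ln 2 / 15 = 0.04621 per h
Dose 1 (360 mg at t=0 h): 360·exp(−0.04621·8) = 248.744 mg/L
Dose 2 (410 mg at t=3 h): 410·exp(−0.04621·5) = 325.417 mg/L
Dose 3 (425 mg at t=6 h): 425·exp(−0.04621·2) = 387.482 mg/L
C(8) = 248.744 + 325.417 + 387.482 = 961.644 mg/L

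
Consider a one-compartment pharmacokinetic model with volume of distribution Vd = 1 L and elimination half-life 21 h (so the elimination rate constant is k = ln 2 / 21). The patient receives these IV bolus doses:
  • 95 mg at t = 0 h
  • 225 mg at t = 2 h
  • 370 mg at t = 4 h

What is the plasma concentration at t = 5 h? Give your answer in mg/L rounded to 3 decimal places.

642.322 mg/L

k = ln 2 / 21 = 0.03301 per h
Dose 1 (95 mg at t=0 h): 95·exp(−0.03301·5) = 80.547 mg/L
Dose 2 (225 mg at t=2 h): 225·exp(−0.03301·3) = 203.788 mg/L
Dose 3 (370 mg at t=4 h): 370·exp(−0.03301·1) = 357.987 mg/L
C(5) = 80.547 + 203.788 + 357.987 = 642.322 mg/L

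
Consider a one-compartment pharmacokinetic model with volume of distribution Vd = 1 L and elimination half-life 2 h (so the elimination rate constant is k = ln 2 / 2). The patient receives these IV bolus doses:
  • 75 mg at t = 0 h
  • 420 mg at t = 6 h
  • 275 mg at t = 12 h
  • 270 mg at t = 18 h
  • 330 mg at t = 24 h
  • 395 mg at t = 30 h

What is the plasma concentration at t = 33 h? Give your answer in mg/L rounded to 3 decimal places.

k = ln 2 / 2 = 0.34657 per h
Dose 1 (75 mg at t=0 h): 75·exp(−0.34657·33) = 0.001 mg/L
Dose 2 (420 mg at t=6 h): 420·exp(−0.34657·27) = 0.036 mg/L
Dose 3 (275 mg at t=12 h): 275·exp(−0.34657·21) = 0.190 mg/L
Dose 4 (270 mg at t=18 h): 270·exp(−0.34657·15) = 1.492 mg/L
Dose 5 (330 mg at t=24 h): 330·exp(−0.34657·9) = 14.584 mg/L
Dose 6 (395 mg at t=30 h): 395·exp(−0.34657·3) = 139.654 mg/L
C(33) = 0.001 + 0.036 + 0.190 + 1.492 + 14.584 + 139.654 = 155.956 mg/L

155.956 mg/L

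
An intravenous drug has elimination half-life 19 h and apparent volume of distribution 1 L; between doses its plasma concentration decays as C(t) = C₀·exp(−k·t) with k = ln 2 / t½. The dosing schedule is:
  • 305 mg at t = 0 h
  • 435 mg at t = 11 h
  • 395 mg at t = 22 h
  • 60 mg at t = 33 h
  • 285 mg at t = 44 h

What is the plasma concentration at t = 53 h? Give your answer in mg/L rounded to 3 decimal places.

499.740 mg/L

k = ln 2 / 19 = 0.03648 per h
Dose 1 (305 mg at t=0 h): 305·exp(−0.03648·53) = 44.115 mg/L
Dose 2 (435 mg at t=11 h): 435·exp(−0.03648·42) = 93.984 mg/L
Dose 3 (395 mg at t=22 h): 395·exp(−0.03648·31) = 127.480 mg/L
Dose 4 (60 mg at t=33 h): 60·exp(−0.03648·20) = 28.925 mg/L
Dose 5 (285 mg at t=44 h): 285·exp(−0.03648·9) = 205.235 mg/L
C(53) = 44.115 + 93.984 + 127.480 + 28.925 + 205.235 = 499.740 mg/L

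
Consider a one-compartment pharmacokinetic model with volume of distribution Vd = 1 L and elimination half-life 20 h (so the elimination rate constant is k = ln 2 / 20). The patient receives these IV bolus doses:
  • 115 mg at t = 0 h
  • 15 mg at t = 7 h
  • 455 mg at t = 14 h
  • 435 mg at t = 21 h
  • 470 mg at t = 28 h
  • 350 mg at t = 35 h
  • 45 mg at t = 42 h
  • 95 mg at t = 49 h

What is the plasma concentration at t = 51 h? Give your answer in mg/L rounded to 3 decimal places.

837.307 mg/L

k = ln 2 / 20 = 0.03466 per h
Dose 1 (115 mg at t=0 h): 115·exp(−0.03466·51) = 19.637 mg/L
Dose 2 (15 mg at t=7 h): 15·exp(−0.03466·44) = 3.265 mg/L
Dose 3 (455 mg at t=14 h): 455·exp(−0.03466·37) = 126.214 mg/L
Dose 4 (435 mg at t=21 h): 435·exp(−0.03466·30) = 153.796 mg/L
Dose 5 (470 mg at t=28 h): 470·exp(−0.03466·23) = 211.794 mg/L
Dose 6 (350 mg at t=35 h): 350·exp(−0.03466·16) = 201.022 mg/L
Dose 7 (45 mg at t=42 h): 45·exp(−0.03466·9) = 32.942 mg/L
Dose 8 (95 mg at t=49 h): 95·exp(−0.03466·2) = 88.638 mg/L
C(51) = 19.637 + 3.265 + 126.214 + 153.796 + 211.794 + 201.022 + 32.942 + 88.638 = 837.307 mg/L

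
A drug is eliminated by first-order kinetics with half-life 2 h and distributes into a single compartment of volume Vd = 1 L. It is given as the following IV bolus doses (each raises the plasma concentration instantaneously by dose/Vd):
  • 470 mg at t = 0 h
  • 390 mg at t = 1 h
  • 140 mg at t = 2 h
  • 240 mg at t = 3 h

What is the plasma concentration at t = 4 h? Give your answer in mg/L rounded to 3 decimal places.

k = ln 2 / 2 = 0.34657 per h
Dose 1 (470 mg at t=0 h): 470·exp(−0.34657·4) = 117.500 mg/L
Dose 2 (390 mg at t=1 h): 390·exp(−0.34657·3) = 137.886 mg/L
Dose 3 (140 mg at t=2 h): 140·exp(−0.34657·2) = 70.000 mg/L
Dose 4 (240 mg at t=3 h): 240·exp(−0.34657·1) = 169.706 mg/L
C(4) = 117.500 + 137.886 + 70.000 + 169.706 = 495.091 mg/L

495.091 mg/L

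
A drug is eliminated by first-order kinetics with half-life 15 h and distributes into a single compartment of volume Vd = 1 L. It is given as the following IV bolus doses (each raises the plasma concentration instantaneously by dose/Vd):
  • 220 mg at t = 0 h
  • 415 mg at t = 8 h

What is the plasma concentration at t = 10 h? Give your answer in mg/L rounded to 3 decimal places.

516.956 mg/L

k = ln 2 / 15 = 0.04621 per h
Dose 1 (220 mg at t=0 h): 220·exp(−0.04621·10) = 138.591 mg/L
Dose 2 (415 mg at t=8 h): 415·exp(−0.04621·2) = 378.365 mg/L
C(10) = 138.591 + 378.365 = 516.956 mg/L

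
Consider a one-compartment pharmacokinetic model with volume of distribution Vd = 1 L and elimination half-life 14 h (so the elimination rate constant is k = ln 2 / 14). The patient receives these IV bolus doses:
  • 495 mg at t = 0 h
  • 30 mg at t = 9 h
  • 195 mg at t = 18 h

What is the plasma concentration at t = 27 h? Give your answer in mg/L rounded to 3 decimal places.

267.223 mg/L

k = ln 2 / 14 = 0.04951 per h
Dose 1 (495 mg at t=0 h): 495·exp(−0.04951·27) = 130.031 mg/L
Dose 2 (30 mg at t=9 h): 30·exp(−0.04951·18) = 12.305 mg/L
Dose 3 (195 mg at t=18 h): 195·exp(−0.04951·9) = 124.886 mg/L
C(27) = 130.031 + 12.305 + 124.886 = 267.223 mg/L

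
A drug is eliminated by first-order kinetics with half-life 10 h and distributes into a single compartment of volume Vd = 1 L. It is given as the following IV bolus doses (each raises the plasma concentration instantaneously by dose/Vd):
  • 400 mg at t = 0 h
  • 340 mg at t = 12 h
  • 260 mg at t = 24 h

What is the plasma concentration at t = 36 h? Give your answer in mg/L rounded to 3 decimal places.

210.577 mg/L

k = ln 2 / 10 = 0.06931 per h
Dose 1 (400 mg at t=0 h): 400·exp(−0.06931·36) = 32.988 mg/L
Dose 2 (340 mg at t=12 h): 340·exp(−0.06931·24) = 64.418 mg/L
Dose 3 (260 mg at t=24 h): 260·exp(−0.06931·12) = 113.172 mg/L
C(36) = 32.988 + 64.418 + 113.172 = 210.577 mg/L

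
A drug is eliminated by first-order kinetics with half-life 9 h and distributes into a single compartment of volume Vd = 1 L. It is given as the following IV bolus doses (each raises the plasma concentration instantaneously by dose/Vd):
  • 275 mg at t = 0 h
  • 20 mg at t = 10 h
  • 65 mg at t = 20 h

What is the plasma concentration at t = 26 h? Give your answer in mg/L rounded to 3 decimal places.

k = ln 2 / 9 = 0.07702 per h
Dose 1 (275 mg at t=0 h): 275·exp(−0.07702·26) = 37.127 mg/L
Dose 2 (20 mg at t=10 h): 20·exp(−0.07702·16) = 5.833 mg/L
Dose 3 (65 mg at t=20 h): 65·exp(−0.07702·6) = 40.947 mg/L
C(26) = 37.127 + 5.833 + 40.947 = 83.907 mg/L

83.907 mg/L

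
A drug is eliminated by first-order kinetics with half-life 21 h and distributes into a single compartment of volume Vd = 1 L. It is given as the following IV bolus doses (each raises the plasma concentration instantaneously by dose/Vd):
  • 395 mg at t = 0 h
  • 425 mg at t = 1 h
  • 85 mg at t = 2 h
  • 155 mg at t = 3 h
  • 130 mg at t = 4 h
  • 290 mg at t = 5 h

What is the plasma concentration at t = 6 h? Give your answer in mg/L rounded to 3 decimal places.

1301.528 mg/L

k = ln 2 / 21 = 0.03301 per h
Dose 1 (395 mg at t=0 h): 395·exp(−0.03301·6) = 324.032 mg/L
Dose 2 (425 mg at t=1 h): 425·exp(−0.03301·5) = 360.342 mg/L
Dose 3 (85 mg at t=2 h): 85·exp(−0.03301·4) = 74.487 mg/L
Dose 4 (155 mg at t=3 h): 155·exp(−0.03301·3) = 140.387 mg/L
Dose 5 (130 mg at t=4 h): 130·exp(−0.03301·2) = 121.695 mg/L
Dose 6 (290 mg at t=5 h): 290·exp(−0.03301·1) = 280.584 mg/L
C(6) = 324.032 + 360.342 + 74.487 + 140.387 + 121.695 + 280.584 = 1301.528 mg/L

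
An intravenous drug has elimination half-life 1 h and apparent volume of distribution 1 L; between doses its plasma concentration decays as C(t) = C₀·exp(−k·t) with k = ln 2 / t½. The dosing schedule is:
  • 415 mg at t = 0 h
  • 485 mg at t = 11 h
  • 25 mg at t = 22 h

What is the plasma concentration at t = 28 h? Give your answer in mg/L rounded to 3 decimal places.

0.394 mg/L

k = ln 2 / 1 = 0.69315 per h
Dose 1 (415 mg at t=0 h): 415·exp(−0.69315·28) = 0.000 mg/L
Dose 2 (485 mg at t=11 h): 485·exp(−0.69315·17) = 0.004 mg/L
Dose 3 (25 mg at t=22 h): 25·exp(−0.69315·6) = 0.391 mg/L
C(28) = 0.000 + 0.004 + 0.391 = 0.394 mg/L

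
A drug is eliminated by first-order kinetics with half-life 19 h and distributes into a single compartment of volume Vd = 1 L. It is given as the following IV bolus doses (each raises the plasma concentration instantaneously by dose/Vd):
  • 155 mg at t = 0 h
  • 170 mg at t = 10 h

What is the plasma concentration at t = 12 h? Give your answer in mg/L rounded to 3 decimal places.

k = ln 2 / 19 = 0.03648 per h
Dose 1 (155 mg at t=0 h): 155·exp(−0.03648·12) = 100.048 mg/L
Dose 2 (170 mg at t=10 h): 170·exp(−0.03648·2) = 158.038 mg/L
C(12) = 100.048 + 158.038 = 258.086 mg/L

258.086 mg/L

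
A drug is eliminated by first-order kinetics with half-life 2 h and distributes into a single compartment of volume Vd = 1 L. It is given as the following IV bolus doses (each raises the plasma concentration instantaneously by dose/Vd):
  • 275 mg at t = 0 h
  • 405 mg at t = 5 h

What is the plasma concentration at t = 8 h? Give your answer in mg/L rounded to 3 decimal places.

k = ln 2 / 2 = 0.34657 per h
Dose 1 (275 mg at t=0 h): 275·exp(−0.34657·8) = 17.188 mg/L
Dose 2 (405 mg at t=5 h): 405·exp(−0.34657·3) = 143.189 mg/L
C(8) = 17.188 + 143.189 = 160.377 mg/L

160.377 mg/L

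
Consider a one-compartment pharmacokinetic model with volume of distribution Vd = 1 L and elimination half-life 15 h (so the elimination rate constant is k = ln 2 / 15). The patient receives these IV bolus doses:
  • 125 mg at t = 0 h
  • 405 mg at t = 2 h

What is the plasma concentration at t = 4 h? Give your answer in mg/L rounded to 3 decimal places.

473.152 mg/L

k = ln 2 / 15 = 0.04621 per h
Dose 1 (125 mg at t=0 h): 125·exp(−0.04621·4) = 103.905 mg/L
Dose 2 (405 mg at t=2 h): 405·exp(−0.04621·2) = 369.248 mg/L
C(4) = 103.905 + 369.248 = 473.152 mg/L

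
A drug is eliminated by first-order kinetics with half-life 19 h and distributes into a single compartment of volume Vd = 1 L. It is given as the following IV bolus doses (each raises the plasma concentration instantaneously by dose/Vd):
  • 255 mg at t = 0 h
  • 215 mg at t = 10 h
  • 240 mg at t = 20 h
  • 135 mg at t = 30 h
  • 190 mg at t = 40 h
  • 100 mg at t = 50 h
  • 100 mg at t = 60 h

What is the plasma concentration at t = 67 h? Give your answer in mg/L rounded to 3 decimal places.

k = ln 2 / 19 = 0.03648 per h
Dose 1 (255 mg at t=0 h): 255·exp(−0.03648·67) = 22.132 mg/L
Dose 2 (215 mg at t=10 h): 215·exp(−0.03648·57) = 26.875 mg/L
Dose 3 (240 mg at t=20 h): 240·exp(−0.03648·47) = 43.207 mg/L
Dose 4 (135 mg at t=30 h): 135·exp(−0.03648·37) = 35.004 mg/L
Dose 5 (190 mg at t=40 h): 190·exp(−0.03648·27) = 70.954 mg/L
Dose 6 (100 mg at t=50 h): 100·exp(−0.03648·17) = 53.785 mg/L
Dose 7 (100 mg at t=60 h): 100·exp(−0.03648·7) = 77.463 mg/L
C(67) = 22.132 + 26.875 + 43.207 + 35.004 + 70.954 + 53.785 + 77.463 = 329.419 mg/L

329.419 mg/L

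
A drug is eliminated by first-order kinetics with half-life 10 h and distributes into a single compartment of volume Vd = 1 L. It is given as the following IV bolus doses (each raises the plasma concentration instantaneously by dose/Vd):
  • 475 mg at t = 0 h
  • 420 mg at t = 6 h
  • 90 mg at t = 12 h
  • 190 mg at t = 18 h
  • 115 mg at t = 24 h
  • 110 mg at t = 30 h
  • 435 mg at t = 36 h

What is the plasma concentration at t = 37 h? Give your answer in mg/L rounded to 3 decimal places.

672.640 mg/L

k = ln 2 / 10 = 0.06931 per h
Dose 1 (475 mg at t=0 h): 475·exp(−0.06931·37) = 36.550 mg/L
Dose 2 (420 mg at t=6 h): 420·exp(−0.06931·31) = 48.984 mg/L
Dose 3 (90 mg at t=12 h): 90·exp(−0.06931·25) = 15.910 mg/L
Dose 4 (190 mg at t=18 h): 190·exp(−0.06931·19) = 50.909 mg/L
Dose 5 (115 mg at t=24 h): 115·exp(−0.06931·13) = 46.705 mg/L
Dose 6 (110 mg at t=30 h): 110·exp(−0.06931·7) = 67.713 mg/L
Dose 7 (435 mg at t=36 h): 435·exp(−0.06931·1) = 405.869 mg/L
C(37) = 36.550 + 48.984 + 15.910 + 50.909 + 46.705 + 67.713 + 405.869 = 672.640 mg/L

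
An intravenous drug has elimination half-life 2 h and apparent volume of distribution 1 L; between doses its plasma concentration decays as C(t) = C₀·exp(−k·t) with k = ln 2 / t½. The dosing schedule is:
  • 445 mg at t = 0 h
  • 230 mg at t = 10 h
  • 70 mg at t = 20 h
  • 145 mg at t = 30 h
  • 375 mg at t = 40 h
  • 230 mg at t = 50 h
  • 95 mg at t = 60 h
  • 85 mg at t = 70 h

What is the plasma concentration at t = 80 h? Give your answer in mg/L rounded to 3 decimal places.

2.756 mg/L

k = ln 2 / 2 = 0.34657 per h
Dose 1 (445 mg at t=0 h): 445·exp(−0.34657·80) = 0.000 mg/L
Dose 2 (230 mg at t=10 h): 230·exp(−0.34657·70) = 0.000 mg/L
Dose 3 (70 mg at t=20 h): 70·exp(−0.34657·60) = 0.000 mg/L
Dose 4 (145 mg at t=30 h): 145·exp(−0.34657·50) = 0.000 mg/L
Dose 5 (375 mg at t=40 h): 375·exp(−0.34657·40) = 0.000 mg/L
Dose 6 (230 mg at t=50 h): 230·exp(−0.34657·30) = 0.007 mg/L
Dose 7 (95 mg at t=60 h): 95·exp(−0.34657·20) = 0.093 mg/L
Dose 8 (85 mg at t=70 h): 85·exp(−0.34657·10) = 2.656 mg/L
C(80) = 0.000 + 0.000 + 0.000 + 0.000 + 0.000 + 0.007 + 0.093 + 2.656 = 2.756 mg/L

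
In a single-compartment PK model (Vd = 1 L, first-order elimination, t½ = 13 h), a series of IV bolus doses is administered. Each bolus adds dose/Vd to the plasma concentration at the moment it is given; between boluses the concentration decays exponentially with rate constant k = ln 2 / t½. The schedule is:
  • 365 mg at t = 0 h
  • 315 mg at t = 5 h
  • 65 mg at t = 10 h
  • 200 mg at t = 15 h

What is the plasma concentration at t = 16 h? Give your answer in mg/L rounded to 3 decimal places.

567.566 mg/L

k = ln 2 / 13 = 0.05332 per h
Dose 1 (365 mg at t=0 h): 365·exp(−0.05332·16) = 155.523 mg/L
Dose 2 (315 mg at t=5 h): 315·exp(−0.05332·11) = 175.224 mg/L
Dose 3 (65 mg at t=10 h): 65·exp(−0.05332·6) = 47.204 mg/L
Dose 4 (200 mg at t=15 h): 200·exp(−0.05332·1) = 189.616 mg/L
C(16) = 155.523 + 175.224 + 47.204 + 189.616 = 567.566 mg/L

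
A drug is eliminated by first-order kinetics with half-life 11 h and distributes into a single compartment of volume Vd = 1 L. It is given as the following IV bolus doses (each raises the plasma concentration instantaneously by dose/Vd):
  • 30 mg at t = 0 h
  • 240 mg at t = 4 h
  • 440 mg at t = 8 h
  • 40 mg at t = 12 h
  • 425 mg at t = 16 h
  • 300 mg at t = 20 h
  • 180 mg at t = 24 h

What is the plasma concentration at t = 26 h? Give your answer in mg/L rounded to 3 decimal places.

814.478 mg/L

k = ln 2 / 11 = 0.06301 per h
Dose 1 (30 mg at t=0 h): 30·exp(−0.06301·26) = 5.829 mg/L
Dose 2 (240 mg at t=4 h): 240·exp(−0.06301·22) = 60.000 mg/L
Dose 3 (440 mg at t=8 h): 440·exp(−0.06301·18) = 141.533 mg/L
Dose 4 (40 mg at t=12 h): 40·exp(−0.06301·14) = 16.555 mg/L
Dose 5 (425 mg at t=16 h): 425·exp(−0.06301·10) = 226.321 mg/L
Dose 6 (300 mg at t=20 h): 300·exp(−0.06301·6) = 205.553 mg/L
Dose 7 (180 mg at t=24 h): 180·exp(−0.06301·2) = 158.686 mg/L
C(26) = 5.829 + 60.000 + 141.533 + 16.555 + 226.321 + 205.553 + 158.686 = 814.478 mg/L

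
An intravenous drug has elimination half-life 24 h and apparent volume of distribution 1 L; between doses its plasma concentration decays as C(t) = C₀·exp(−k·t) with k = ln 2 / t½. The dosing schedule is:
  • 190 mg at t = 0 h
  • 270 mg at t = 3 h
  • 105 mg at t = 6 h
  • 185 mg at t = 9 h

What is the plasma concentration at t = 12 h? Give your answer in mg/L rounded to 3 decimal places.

k = ln 2 / 24 = 0.02888 per h
Dose 1 (190 mg at t=0 h): 190·exp(−0.02888·12) = 134.350 mg/L
Dose 2 (270 mg at t=3 h): 270·exp(−0.02888·9) = 208.198 mg/L
Dose 3 (105 mg at t=6 h): 105·exp(−0.02888·6) = 88.294 mg/L
Dose 4 (185 mg at t=9 h): 185·exp(−0.02888·3) = 169.646 mg/L
C(12) = 134.350 + 208.198 + 88.294 + 169.646 = 600.489 mg/L

600.489 mg/L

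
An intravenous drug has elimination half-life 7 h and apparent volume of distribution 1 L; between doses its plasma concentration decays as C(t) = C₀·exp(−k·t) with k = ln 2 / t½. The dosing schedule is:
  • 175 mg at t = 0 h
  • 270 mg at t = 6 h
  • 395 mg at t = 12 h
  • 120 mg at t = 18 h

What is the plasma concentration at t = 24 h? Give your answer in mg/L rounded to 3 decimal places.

248.300 mg/L

k = ln 2 / 7 = 0.09902 per h
Dose 1 (175 mg at t=0 h): 175·exp(−0.09902·24) = 16.253 mg/L
Dose 2 (270 mg at t=6 h): 270·exp(−0.09902·18) = 45.424 mg/L
Dose 3 (395 mg at t=12 h): 395·exp(−0.09902·12) = 120.378 mg/L
Dose 4 (120 mg at t=18 h): 120·exp(−0.09902·6) = 66.245 mg/L
C(24) = 16.253 + 45.424 + 120.378 + 66.245 = 248.300 mg/L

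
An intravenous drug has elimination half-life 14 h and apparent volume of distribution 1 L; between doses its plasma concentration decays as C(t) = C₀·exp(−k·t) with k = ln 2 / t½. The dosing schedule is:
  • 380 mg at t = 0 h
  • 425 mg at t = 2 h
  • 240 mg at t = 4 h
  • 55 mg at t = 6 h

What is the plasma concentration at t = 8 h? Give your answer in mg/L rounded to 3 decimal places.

818.190 mg/L

k = ln 2 / 14 = 0.04951 per h
Dose 1 (380 mg at t=0 h): 380·exp(−0.04951·8) = 255.721 mg/L
Dose 2 (425 mg at t=2 h): 425·exp(−0.04951·6) = 315.774 mg/L
Dose 3 (240 mg at t=4 h): 240·exp(−0.04951·4) = 196.880 mg/L
Dose 4 (55 mg at t=6 h): 55·exp(−0.04951·2) = 49.815 mg/L
C(8) = 255.721 + 315.774 + 196.880 + 49.815 = 818.190 mg/L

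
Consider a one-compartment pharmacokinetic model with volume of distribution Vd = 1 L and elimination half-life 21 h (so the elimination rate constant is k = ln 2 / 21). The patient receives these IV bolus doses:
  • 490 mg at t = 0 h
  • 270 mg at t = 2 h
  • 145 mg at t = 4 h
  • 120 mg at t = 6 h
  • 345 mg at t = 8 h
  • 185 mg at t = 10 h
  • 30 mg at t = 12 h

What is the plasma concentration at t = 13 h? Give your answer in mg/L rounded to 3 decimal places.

k = ln 2 / 21 = 0.03301 per h
Dose 1 (490 mg at t=0 h): 490·exp(−0.03301·13) = 319.039 mg/L
Dose 2 (270 mg at t=2 h): 270·exp(−0.03301·11) = 187.794 mg/L
Dose 3 (145 mg at t=4 h): 145·exp(−0.03301·9) = 107.735 mg/L
Dose 4 (120 mg at t=6 h): 120·exp(−0.03301·7) = 95.244 mg/L
Dose 5 (345 mg at t=8 h): 345·exp(−0.03301·5) = 292.513 mg/L
Dose 6 (185 mg at t=10 h): 185·exp(−0.03301·3) = 167.559 mg/L
Dose 7 (30 mg at t=12 h): 30·exp(−0.03301·1) = 29.026 mg/L
C(13) = 319.039 + 187.794 + 107.735 + 95.244 + 292.513 + 167.559 + 29.026 = 1198.910 mg/L

1198.910 mg/L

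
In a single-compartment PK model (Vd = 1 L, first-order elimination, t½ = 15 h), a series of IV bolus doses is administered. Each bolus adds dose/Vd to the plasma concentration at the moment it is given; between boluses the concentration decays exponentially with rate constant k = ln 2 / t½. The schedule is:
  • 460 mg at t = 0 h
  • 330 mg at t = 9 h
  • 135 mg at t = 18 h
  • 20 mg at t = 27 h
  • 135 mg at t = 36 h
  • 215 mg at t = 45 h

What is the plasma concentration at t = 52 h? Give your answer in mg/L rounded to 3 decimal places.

341.240 mg/L

k = ln 2 / 15 = 0.04621 per h
Dose 1 (460 mg at t=0 h): 460·exp(−0.04621·52) = 41.609 mg/L
Dose 2 (330 mg at t=9 h): 330·exp(−0.04621·43) = 45.244 mg/L
Dose 3 (135 mg at t=18 h): 135·exp(−0.04621·34) = 28.054 mg/L
Dose 4 (20 mg at t=27 h): 20·exp(−0.04621·25) = 6.300 mg/L
Dose 5 (135 mg at t=36 h): 135·exp(−0.04621·16) = 64.452 mg/L
Dose 6 (215 mg at t=45 h): 215·exp(−0.04621·7) = 155.581 mg/L
C(52) = 41.609 + 45.244 + 28.054 + 6.300 + 64.452 + 155.581 = 341.240 mg/L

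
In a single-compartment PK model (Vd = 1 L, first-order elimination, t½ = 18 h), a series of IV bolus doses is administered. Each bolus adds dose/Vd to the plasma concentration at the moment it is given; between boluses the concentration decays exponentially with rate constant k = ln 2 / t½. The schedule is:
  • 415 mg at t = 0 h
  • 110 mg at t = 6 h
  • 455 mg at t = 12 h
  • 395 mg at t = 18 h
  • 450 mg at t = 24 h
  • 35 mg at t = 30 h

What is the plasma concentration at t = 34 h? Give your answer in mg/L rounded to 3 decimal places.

893.994 mg/L

k = ln 2 / 18 = 0.03851 per h
Dose 1 (415 mg at t=0 h): 415·exp(−0.03851·34) = 112.056 mg/L
Dose 2 (110 mg at t=6 h): 110·exp(−0.03851·28) = 37.422 mg/L
Dose 3 (455 mg at t=12 h): 455·exp(−0.03851·22) = 195.023 mg/L
Dose 4 (395 mg at t=18 h): 395·exp(−0.03851·16) = 213.312 mg/L
Dose 5 (450 mg at t=24 h): 450·exp(−0.03851·10) = 306.178 mg/L
Dose 6 (35 mg at t=30 h): 35·exp(−0.03851·4) = 30.004 mg/L
C(34) = 112.056 + 37.422 + 195.023 + 213.312 + 306.178 + 30.004 = 893.994 mg/L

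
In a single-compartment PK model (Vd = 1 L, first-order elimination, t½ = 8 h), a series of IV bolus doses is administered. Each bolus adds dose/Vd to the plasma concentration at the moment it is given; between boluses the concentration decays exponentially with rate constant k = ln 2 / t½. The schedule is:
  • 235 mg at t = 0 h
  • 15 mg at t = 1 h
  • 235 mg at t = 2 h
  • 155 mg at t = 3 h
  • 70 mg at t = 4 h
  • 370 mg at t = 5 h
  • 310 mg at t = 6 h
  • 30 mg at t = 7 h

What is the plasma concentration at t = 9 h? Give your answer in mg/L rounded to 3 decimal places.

k = ln 2 / 8 = 0.08664 per h
Dose 1 (235 mg at t=0 h): 235·exp(−0.08664·9) = 107.748 mg/L
Dose 2 (15 mg at t=1 h): 15·exp(−0.08664·8) = 7.500 mg/L
Dose 3 (235 mg at t=2 h): 235·exp(−0.08664·7) = 128.135 mg/L
Dose 4 (155 mg at t=3 h): 155·exp(−0.08664·6) = 92.164 mg/L
Dose 5 (70 mg at t=4 h): 70·exp(−0.08664·5) = 45.389 mg/L
Dose 6 (370 mg at t=5 h): 370·exp(−0.08664·4) = 261.630 mg/L
Dose 7 (310 mg at t=6 h): 310·exp(−0.08664·3) = 239.043 mg/L
Dose 8 (30 mg at t=7 h): 30·exp(−0.08664·2) = 25.227 mg/L
C(9) = 107.748 + 7.500 + 128.135 + 92.164 + 45.389 + 261.630 + 239.043 + 25.227 = 906.835 mg/L

906.835 mg/L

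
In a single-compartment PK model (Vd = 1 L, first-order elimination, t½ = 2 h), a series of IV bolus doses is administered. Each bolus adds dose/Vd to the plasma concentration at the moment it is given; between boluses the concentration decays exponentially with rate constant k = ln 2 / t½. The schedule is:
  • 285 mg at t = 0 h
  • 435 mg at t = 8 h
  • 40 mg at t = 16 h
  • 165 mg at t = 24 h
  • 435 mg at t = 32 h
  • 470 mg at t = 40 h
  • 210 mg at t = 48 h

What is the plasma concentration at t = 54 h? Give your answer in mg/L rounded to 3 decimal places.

30.139 mg/L

k = ln 2 / 2 = 0.34657 per h
Dose 1 (285 mg at t=0 h): 285·exp(−0.34657·54) = 0.000 mg/L
Dose 2 (435 mg at t=8 h): 435·exp(−0.34657·46) = 0.000 mg/L
Dose 3 (40 mg at t=16 h): 40·exp(−0.34657·38) = 0.000 mg/L
Dose 4 (165 mg at t=24 h): 165·exp(−0.34657·30) = 0.005 mg/L
Dose 5 (435 mg at t=32 h): 435·exp(−0.34657·22) = 0.212 mg/L
Dose 6 (470 mg at t=40 h): 470·exp(−0.34657·14) = 3.672 mg/L
Dose 7 (210 mg at t=48 h): 210·exp(−0.34657·6) = 26.250 mg/L
C(54) = 0.000 + 0.000 + 0.000 + 0.005 + 0.212 + 3.672 + 26.250 = 30.139 mg/L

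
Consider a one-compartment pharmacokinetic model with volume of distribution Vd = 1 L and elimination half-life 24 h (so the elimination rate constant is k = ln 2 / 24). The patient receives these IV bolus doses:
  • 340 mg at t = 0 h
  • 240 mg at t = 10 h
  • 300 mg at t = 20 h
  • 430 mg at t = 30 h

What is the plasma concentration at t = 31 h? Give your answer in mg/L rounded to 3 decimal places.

905.850 mg/L

k = ln 2 / 24 = 0.02888 per h
Dose 1 (340 mg at t=0 h): 340·exp(−0.02888·31) = 138.883 mg/L
Dose 2 (240 mg at t=10 h): 240·exp(−0.02888·21) = 130.861 mg/L
Dose 3 (300 mg at t=20 h): 300·exp(−0.02888·11) = 218.348 mg/L
Dose 4 (430 mg at t=30 h): 430·exp(−0.02888·1) = 417.759 mg/L
C(31) = 138.883 + 130.861 + 218.348 + 417.759 = 905.850 mg/L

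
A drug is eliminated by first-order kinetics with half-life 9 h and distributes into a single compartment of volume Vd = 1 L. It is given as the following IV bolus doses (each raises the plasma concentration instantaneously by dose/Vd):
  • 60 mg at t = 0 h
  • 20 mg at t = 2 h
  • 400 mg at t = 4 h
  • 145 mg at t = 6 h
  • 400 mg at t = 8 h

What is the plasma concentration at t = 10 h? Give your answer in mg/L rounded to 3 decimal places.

740.014 mg/L

k = ln 2 / 9 = 0.07702 per h
Dose 1 (60 mg at t=0 h): 60·exp(−0.07702·10) = 27.776 mg/L
Dose 2 (20 mg at t=2 h): 20·exp(−0.07702·8) = 10.801 mg/L
Dose 3 (400 mg at t=4 h): 400·exp(−0.07702·6) = 251.984 mg/L
Dose 4 (145 mg at t=6 h): 145·exp(−0.07702·4) = 106.556 mg/L
Dose 5 (400 mg at t=8 h): 400·exp(−0.07702·2) = 342.898 mg/L
C(10) = 27.776 + 10.801 + 251.984 + 106.556 + 342.898 = 740.014 mg/L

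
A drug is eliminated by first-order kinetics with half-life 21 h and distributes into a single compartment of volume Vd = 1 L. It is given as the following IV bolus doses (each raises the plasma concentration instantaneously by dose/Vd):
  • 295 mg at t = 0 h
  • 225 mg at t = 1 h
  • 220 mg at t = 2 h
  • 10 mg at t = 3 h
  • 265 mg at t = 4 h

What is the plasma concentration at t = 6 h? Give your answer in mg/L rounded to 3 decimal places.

k = ln 2 / 21 = 0.03301 per h
Dose 1 (295 mg at t=0 h): 295·exp(−0.03301·6) = 241.999 mg/L
Dose 2 (225 mg at t=1 h): 225·exp(−0.03301·5) = 190.769 mg/L
Dose 3 (220 mg at t=2 h): 220·exp(−0.03301·4) = 192.790 mg/L
Dose 4 (10 mg at t=3 h): 10·exp(−0.03301·3) = 9.057 mg/L
Dose 5 (265 mg at t=4 h): 265·exp(−0.03301·2) = 248.071 mg/L
C(6) = 241.999 + 190.769 + 192.790 + 9.057 + 248.071 = 882.686 mg/L

882.686 mg/L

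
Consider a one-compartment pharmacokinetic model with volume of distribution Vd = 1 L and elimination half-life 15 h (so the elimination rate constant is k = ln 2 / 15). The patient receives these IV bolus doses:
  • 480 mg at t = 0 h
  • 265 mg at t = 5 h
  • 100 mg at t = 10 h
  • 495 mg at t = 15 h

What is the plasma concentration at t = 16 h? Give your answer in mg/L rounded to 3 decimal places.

936.995 mg/L

k = ln 2 / 15 = 0.04621 per h
Dose 1 (480 mg at t=0 h): 480·exp(−0.04621·16) = 229.162 mg/L
Dose 2 (265 mg at t=5 h): 265·exp(−0.04621·11) = 159.401 mg/L
Dose 3 (100 mg at t=10 h): 100·exp(−0.04621·6) = 75.786 mg/L
Dose 4 (495 mg at t=15 h): 495·exp(−0.04621·1) = 472.647 mg/L
C(16) = 229.162 + 159.401 + 75.786 + 472.647 = 936.995 mg/L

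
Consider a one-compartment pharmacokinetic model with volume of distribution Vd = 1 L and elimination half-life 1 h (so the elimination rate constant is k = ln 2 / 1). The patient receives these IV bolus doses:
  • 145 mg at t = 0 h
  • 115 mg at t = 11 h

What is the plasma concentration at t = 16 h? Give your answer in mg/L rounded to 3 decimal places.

3.596 mg/L

k = ln 2 / 1 = 0.69315 per h
Dose 1 (145 mg at t=0 h): 145·exp(−0.69315·16) = 0.002 mg/L
Dose 2 (115 mg at t=11 h): 115·exp(−0.69315·5) = 3.594 mg/L
C(16) = 0.002 + 3.594 = 3.596 mg/L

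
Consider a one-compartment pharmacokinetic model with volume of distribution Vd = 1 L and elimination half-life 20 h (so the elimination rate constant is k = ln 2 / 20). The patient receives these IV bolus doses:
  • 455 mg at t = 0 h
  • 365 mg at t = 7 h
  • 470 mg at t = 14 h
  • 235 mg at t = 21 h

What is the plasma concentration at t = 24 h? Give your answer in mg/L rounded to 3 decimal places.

k = ln 2 / 20 = 0.03466 per h
Dose 1 (455 mg at t=0 h): 455·exp(−0.03466·24) = 198.050 mg/L
Dose 2 (365 mg at t=7 h): 365·exp(−0.03466·17) = 202.496 mg/L
Dose 3 (470 mg at t=14 h): 470·exp(−0.03466·10) = 332.340 mg/L
Dose 4 (235 mg at t=21 h): 235·exp(−0.03466·3) = 211.794 mg/L
C(24) = 198.050 + 202.496 + 332.340 + 211.794 = 944.681 mg/L

944.681 mg/L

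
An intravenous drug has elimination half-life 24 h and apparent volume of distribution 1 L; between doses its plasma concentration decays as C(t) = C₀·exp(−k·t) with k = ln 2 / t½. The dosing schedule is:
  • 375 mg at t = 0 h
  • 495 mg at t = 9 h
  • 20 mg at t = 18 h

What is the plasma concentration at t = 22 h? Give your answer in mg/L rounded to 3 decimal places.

k = ln 2 / 24 = 0.02888 per h
Dose 1 (375 mg at t=0 h): 375·exp(−0.02888·22) = 198.649 mg/L
Dose 2 (495 mg at t=9 h): 495·exp(−0.02888·13) = 340.054 mg/L
Dose 3 (20 mg at t=18 h): 20·exp(−0.02888·4) = 17.818 mg/L
C(22) = 198.649 + 340.054 + 17.818 = 556.521 mg/L

556.521 mg/L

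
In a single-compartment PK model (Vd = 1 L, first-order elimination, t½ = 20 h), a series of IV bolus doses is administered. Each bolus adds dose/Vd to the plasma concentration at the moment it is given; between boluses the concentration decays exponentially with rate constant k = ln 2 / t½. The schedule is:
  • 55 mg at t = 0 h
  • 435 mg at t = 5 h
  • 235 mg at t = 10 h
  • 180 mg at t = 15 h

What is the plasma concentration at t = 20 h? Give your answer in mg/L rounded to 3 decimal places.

k = ln 2 / 20 = 0.03466 per h
Dose 1 (55 mg at t=0 h): 55·exp(−0.03466·20) = 27.500 mg/L
Dose 2 (435 mg at t=5 h): 435·exp(−0.03466·15) = 258.653 mg/L
Dose 3 (235 mg at t=10 h): 235·exp(−0.03466·10) = 166.170 mg/L
Dose 4 (180 mg at t=15 h): 180·exp(−0.03466·5) = 151.361 mg/L
C(20) = 27.500 + 258.653 + 166.170 + 151.361 = 603.684 mg/L

603.684 mg/L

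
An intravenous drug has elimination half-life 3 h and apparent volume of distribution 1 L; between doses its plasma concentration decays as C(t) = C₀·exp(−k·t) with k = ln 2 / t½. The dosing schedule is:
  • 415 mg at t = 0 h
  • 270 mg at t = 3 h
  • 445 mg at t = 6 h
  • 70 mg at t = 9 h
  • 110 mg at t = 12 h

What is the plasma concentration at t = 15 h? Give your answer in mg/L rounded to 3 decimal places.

k = ln 2 / 3 = 0.23105 per h
Dose 1 (415 mg at t=0 h): 415·exp(−0.23105·15) = 12.969 mg/L
Dose 2 (270 mg at t=3 h): 270·exp(−0.23105·12) = 16.875 mg/L
Dose 3 (445 mg at t=6 h): 445·exp(−0.23105·9) = 55.625 mg/L
Dose 4 (70 mg at t=9 h): 70·exp(−0.23105·6) = 17.500 mg/L
Dose 5 (110 mg at t=12 h): 110·exp(−0.23105·3) = 55.000 mg/L
C(15) = 12.969 + 16.875 + 55.625 + 17.500 + 55.000 = 157.969 mg/L

157.969 mg/L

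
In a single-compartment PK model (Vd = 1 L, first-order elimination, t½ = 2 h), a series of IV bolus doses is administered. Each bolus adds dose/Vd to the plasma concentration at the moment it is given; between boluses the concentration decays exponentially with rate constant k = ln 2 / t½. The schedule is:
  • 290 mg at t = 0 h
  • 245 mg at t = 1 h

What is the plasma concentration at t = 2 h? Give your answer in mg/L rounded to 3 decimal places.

318.241 mg/L

k = ln 2 / 2 = 0.34657 per h
Dose 1 (290 mg at t=0 h): 290·exp(−0.34657·2) = 145.000 mg/L
Dose 2 (245 mg at t=1 h): 245·exp(−0.34657·1) = 173.241 mg/L
C(2) = 145.000 + 173.241 = 318.241 mg/L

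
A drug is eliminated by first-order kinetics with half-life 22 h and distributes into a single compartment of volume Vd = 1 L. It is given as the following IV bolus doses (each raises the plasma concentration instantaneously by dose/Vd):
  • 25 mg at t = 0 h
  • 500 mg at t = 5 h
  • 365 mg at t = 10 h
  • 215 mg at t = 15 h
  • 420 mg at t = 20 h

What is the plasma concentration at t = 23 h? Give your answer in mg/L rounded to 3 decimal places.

1087.242 mg/L

k = ln 2 / 22 = 0.03151 per h
Dose 1 (25 mg at t=0 h): 25·exp(−0.03151·23) = 12.112 mg/L
Dose 2 (500 mg at t=5 h): 500·exp(−0.03151·18) = 283.578 mg/L
Dose 3 (365 mg at t=10 h): 365·exp(−0.03151·13) = 242.332 mg/L
Dose 4 (215 mg at t=15 h): 215·exp(−0.03151·8) = 167.099 mg/L
Dose 5 (420 mg at t=20 h): 420·exp(−0.03151·3) = 382.120 mg/L
C(23) = 12.112 + 283.578 + 242.332 + 167.099 + 382.120 = 1087.242 mg/L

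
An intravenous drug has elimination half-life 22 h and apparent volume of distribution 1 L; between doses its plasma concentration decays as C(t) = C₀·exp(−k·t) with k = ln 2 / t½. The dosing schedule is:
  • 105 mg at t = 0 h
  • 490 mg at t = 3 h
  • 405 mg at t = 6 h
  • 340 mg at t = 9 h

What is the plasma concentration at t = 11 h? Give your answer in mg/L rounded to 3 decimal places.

1120.283 mg/L

k = ln 2 / 22 = 0.03151 per h
Dose 1 (105 mg at t=0 h): 105·exp(−0.03151·11) = 74.246 mg/L
Dose 2 (490 mg at t=3 h): 490·exp(−0.03151·8) = 380.830 mg/L
Dose 3 (405 mg at t=6 h): 405·exp(−0.03151·5) = 345.971 mg/L
Dose 4 (340 mg at t=9 h): 340·exp(−0.03151·2) = 319.237 mg/L
C(11) = 74.246 + 380.830 + 345.971 + 319.237 = 1120.283 mg/L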